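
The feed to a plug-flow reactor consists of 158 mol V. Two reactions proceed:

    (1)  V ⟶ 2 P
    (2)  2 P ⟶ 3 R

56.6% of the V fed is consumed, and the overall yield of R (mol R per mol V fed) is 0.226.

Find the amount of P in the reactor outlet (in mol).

155 mol

Conversion of V: V consumed = 1ξ₁ = 0.566 × 158 → ξ₁ = 89.43 mol.
Yield of R: 3ξ₂ / 158 = 0.226 → ξ₂ = 11.9 mol.
Outlet amounts (n = n₀ + Σ ν·ξ):
  V: 158 − 1(89.43) = 68.57
  P: 0 + 2(89.43) − 2(11.9) = 155.1
  R: 0 + 3(11.9) = 35.71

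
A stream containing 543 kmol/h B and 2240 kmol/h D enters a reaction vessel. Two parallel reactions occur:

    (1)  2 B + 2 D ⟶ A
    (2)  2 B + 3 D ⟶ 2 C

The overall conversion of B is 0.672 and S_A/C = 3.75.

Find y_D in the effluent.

Conversion of B: B consumed = 0.672 × 543 = 364.9 kmol/h = 2ξ₁ + 2ξ₂.
Selectivity: 1ξ₁ / (2ξ₂) = 3.75 → ξ₁ = 7.5 ξ₂.
Substitute: (2·7.5 + 2) ξ₂ = 364.9 → ξ₂ = 21.46 kmol/h, ξ₁ = 161 kmol/h.
Outlet amounts (n = n₀ + Σ ν·ξ):
  B: 543 − 2(161) − 2(21.46) = 178.1
  D: 2240 − 2(161) − 3(21.46) = 1854
  A: 0 + 1(161) = 161
  C: 0 + 2(21.46) = 42.93
Total out = 2236 kmol/h; y_D = 1854 / 2236 = 0.8291.

0.829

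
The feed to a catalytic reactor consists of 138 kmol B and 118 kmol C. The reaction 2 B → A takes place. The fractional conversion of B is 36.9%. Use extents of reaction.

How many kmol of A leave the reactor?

25.5 kmol

B reacted = 0.369 × 138 = 50.92 kmol; ν_B = −2, so ξ = 50.92/2 = 25.46 kmol.
Outlet amounts (n = n₀ + ν ξ):
  B: 138 − 2(25.46) = 87.08
  A: 0 + 1(25.46) = 25.46
  C: 118 (inert)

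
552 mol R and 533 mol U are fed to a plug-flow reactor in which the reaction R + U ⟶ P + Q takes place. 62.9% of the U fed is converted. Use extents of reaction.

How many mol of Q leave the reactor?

335 mol

U reacted = 0.629 × 533 = 335.3 mol; ν_U = −1, so ξ = 335.3/1 = 335.3 mol.
Outlet amounts (n = n₀ + ν ξ):
  R: 552 − 1(335.3) = 216.7
  U: 533 − 1(335.3) = 197.7
  P: 0 + 1(335.3) = 335.3
  Q: 0 + 1(335.3) = 335.3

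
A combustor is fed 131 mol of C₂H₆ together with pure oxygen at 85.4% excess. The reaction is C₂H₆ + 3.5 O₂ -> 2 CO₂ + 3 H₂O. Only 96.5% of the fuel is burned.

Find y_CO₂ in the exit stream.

0.242

Stoichiometric O₂ = 3.5 × 131 = 458.5 mol; O₂ fed = 458.5 × 1.854 = 850.1 mol.
Fuel reacted = 0.965 × 131 → ξ = 126.4 mol.
Outlet (n = n₀ + ν ξ):
  C₂H₆: 131 − 1(126.4) = 4.585
  O₂: 850.1 − 3.5(126.4) = 407.6
  CO₂: 0 + 2(126.4) = 252.8
  H₂O: 0 + 3(126.4) = 379.2
Total out = 1044 mol; y_CO₂ = 252.8 / 1044 = 0.2421.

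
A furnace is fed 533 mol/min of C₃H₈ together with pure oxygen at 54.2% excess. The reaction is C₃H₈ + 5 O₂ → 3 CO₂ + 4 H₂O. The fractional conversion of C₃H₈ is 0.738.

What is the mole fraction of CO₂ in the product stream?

Stoichiometric O₂ = 5 × 533 = 2665 mol/min; O₂ fed = 2665 × 1.542 = 4109 mol/min.
Fuel reacted = 0.738 × 533 → ξ = 393.4 mol/min.
Outlet (n = n₀ + ν ξ):
  C₃H₈: 533 − 1(393.4) = 139.6
  O₂: 4109 − 5(393.4) = 2143
  CO₂: 0 + 3(393.4) = 1180
  H₂O: 0 + 4(393.4) = 1573
Total out = 5036 mol/min; y_CO₂ = 1180 / 5036 = 0.2343.

0.234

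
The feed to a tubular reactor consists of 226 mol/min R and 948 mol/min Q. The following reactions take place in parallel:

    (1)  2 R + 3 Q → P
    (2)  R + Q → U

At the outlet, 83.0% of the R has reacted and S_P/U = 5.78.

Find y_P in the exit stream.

Conversion of R: R consumed = 0.83 × 226 = 187.6 mol/min = 2ξ₁ + 1ξ₂.
Selectivity: 1ξ₁ / (1ξ₂) = 5.78 → ξ₁ = 5.78 ξ₂.
Substitute: (2·5.78 + 1) ξ₂ = 187.6 → ξ₂ = 14.93 mol/min, ξ₁ = 86.32 mol/min.
Outlet amounts (n = n₀ + Σ ν·ξ):
  R: 226 − 2(86.32) − 1(14.93) = 38.42
  Q: 948 − 3(86.32) − 1(14.93) = 674.1
  P: 0 + 1(86.32) = 86.32
  U: 0 + 1(14.93) = 14.93
Total out = 813.8 mol/min; y_P = 86.32 / 813.8 = 0.1061.

0.106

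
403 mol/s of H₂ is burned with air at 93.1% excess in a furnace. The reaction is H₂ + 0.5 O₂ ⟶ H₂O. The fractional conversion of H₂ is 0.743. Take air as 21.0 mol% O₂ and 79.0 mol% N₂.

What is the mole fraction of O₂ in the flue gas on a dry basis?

0.132

Stoichiometric O₂ = 0.5 × 403 = 201.5 mol/s; O₂ fed = 201.5 × 1.931 = 389.1 mol/s.
N₂ fed = 389.1 × 79/21 = 1464 mol/s.
Fuel reacted = 0.743 × 403 → ξ = 299.4 mol/s.
Outlet (n = n₀ + ν ξ):
  H₂: 403 − 1(299.4) = 103.6
  O₂: 389.1 − 0.5(299.4) = 239.4
  N₂: 1464 (inert)
  H₂O: 0 + 1(299.4) = 299.4
Dry total = 1807 mol/s; y_O₂ (dry) = 239.4 / 1807 = 0.1325.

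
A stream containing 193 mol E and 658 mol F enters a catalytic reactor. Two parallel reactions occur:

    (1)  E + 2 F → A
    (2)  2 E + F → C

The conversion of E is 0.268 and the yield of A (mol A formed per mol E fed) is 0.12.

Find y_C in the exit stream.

0.0184

Yield of A: 1ξ₁ / 193 = 0.12 → ξ₁ = 23.16 mol.
Conversion of E: 1ξ₁ + 2ξ₂ = 0.268 × 193 = 51.72 → ξ₂ = 14.28 mol.
Outlet amounts (n = n₀ + Σ ν·ξ):
  E: 193 − 1(23.16) − 2(14.28) = 141.3
  F: 658 − 2(23.16) − 1(14.28) = 597.4
  A: 0 + 1(23.16) = 23.16
  C: 0 + 1(14.28) = 14.28
Total out = 776.1 mol; y_C = 14.28 / 776.1 = 0.0184.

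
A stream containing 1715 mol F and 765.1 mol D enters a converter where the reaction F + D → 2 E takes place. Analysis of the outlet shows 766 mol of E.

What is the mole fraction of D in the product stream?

0.154

For E: n = n₀ + 2ξ → 766 = 0 + 2ξ, giving ξ = 383 mol.
Outlet amounts (n = n₀ + ν ξ):
  F: 1715 − 1(383) = 1332
  D: 765.1 − 1(383) = 382.1
  E: 0 + 2(383) = 766
Total out = 2480 mol; y_D = 382.1 / 2480 = 0.1541.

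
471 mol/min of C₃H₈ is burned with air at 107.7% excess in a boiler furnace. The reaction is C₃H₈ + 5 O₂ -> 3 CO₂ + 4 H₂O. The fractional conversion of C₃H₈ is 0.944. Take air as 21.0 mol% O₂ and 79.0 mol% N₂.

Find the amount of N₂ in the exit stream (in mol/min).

18400 mol/min

Stoichiometric O₂ = 5 × 471 = 2355 mol/min; O₂ fed = 2355 × 2.077 = 4891 mol/min.
N₂ fed = 4891 × 79/21 = 18400 mol/min.
Fuel reacted = 0.944 × 471 → ξ = 444.6 mol/min.
Outlet (n = n₀ + ν ξ):
  C₃H₈: 471 − 1(444.6) = 26.38
  O₂: 4891 − 5(444.6) = 2668
  N₂: 18400 (inert)
  CO₂: 0 + 3(444.6) = 1334
  H₂O: 0 + 4(444.6) = 1778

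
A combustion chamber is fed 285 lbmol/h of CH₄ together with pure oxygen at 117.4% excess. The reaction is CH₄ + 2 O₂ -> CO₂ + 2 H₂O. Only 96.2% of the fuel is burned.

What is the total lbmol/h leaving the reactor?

1520 lbmol/h

Stoichiometric O₂ = 2 × 285 = 570 lbmol/h; O₂ fed = 570 × 2.174 = 1239 lbmol/h.
Fuel reacted = 0.962 × 285 → ξ = 274.2 lbmol/h.
Outlet (n = n₀ + ν ξ):
  CH₄: 285 − 1(274.2) = 10.83
  O₂: 1239 − 2(274.2) = 690.8
  CO₂: 0 + 1(274.2) = 274.2
  H₂O: 0 + 2(274.2) = 548.3
Total out = 10.83 + 690.8 + 274.2 + 548.3 = 1524 lbmol/h.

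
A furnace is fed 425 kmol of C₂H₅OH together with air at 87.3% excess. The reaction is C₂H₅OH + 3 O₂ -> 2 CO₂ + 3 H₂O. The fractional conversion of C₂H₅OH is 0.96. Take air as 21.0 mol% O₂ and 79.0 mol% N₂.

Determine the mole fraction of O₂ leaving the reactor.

Stoichiometric O₂ = 3 × 425 = 1275 kmol; O₂ fed = 1275 × 1.873 = 2388 kmol.
N₂ fed = 2388 × 79/21 = 8984 kmol.
Fuel reacted = 0.96 × 425 → ξ = 408 kmol.
Outlet (n = n₀ + ν ξ):
  C₂H₅OH: 425 − 1(408) = 17
  O₂: 2388 − 3(408) = 1164
  N₂: 8984 (inert)
  CO₂: 0 + 2(408) = 816
  H₂O: 0 + 3(408) = 1224
Total out = 12200 kmol; y_O₂ = 1164 / 12200 = 0.09538.

0.0954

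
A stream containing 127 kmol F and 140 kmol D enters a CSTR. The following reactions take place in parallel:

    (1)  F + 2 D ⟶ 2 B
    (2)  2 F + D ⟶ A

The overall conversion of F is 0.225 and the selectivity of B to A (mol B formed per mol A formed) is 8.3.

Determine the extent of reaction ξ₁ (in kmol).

ξ₁ = 19.3 kmol

Conversion of F: F consumed = 0.225 × 127 = 28.57 kmol = 1ξ₁ + 2ξ₂.
Selectivity: 2ξ₁ / (1ξ₂) = 8.3 → ξ₁ = 4.15 ξ₂.
Substitute: (1·4.15 + 2) ξ₂ = 28.57 → ξ₂ = 4.646 kmol, ξ₁ = 19.28 kmol.
Outlet amounts (n = n₀ + Σ ν·ξ):
  F: 127 − 1(19.28) − 2(4.646) = 98.43
  D: 140 − 2(19.28) − 1(4.646) = 96.79
  B: 0 + 2(19.28) = 38.56
  A: 0 + 1(4.646) = 4.646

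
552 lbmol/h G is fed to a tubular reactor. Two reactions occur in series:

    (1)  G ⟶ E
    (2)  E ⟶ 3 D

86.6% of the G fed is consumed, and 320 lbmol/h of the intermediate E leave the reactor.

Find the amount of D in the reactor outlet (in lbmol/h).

474 lbmol/h

Conversion of G: G consumed = 1ξ₁ = 0.866 × 552 → ξ₁ = 478 lbmol/h.
E balance: n_E = 0 + 1ξ₁ − 1ξ₂ = 320 → ξ₂ = (1·478 − 320)/1 = 158 lbmol/h.
Outlet amounts (n = n₀ + Σ ν·ξ):
  G: 552 − 1(478) = 73.97
  E: 0 + 1(478) − 1(158) = 320
  D: 0 + 3(158) = 474.1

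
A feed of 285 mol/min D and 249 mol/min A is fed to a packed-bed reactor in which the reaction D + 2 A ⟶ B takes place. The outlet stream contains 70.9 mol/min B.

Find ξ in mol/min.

ξ = 70.9 mol/min

For B: n = n₀ + 1ξ → 70.9 = 0 + 1ξ, giving ξ = 70.9 mol/min.
Outlet amounts (n = n₀ + ν ξ):
  D: 285 − 1(70.9) = 214.1
  A: 249 − 2(70.9) = 107.2
  B: 0 + 1(70.9) = 70.9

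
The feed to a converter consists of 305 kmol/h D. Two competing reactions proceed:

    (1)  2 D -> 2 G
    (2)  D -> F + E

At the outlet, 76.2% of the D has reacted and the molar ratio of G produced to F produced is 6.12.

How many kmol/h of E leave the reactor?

32.6 kmol/h

Conversion of D: D consumed = 0.762 × 305 = 232.4 kmol/h = 2ξ₁ + 1ξ₂.
Selectivity: 2ξ₁ / (1ξ₂) = 6.12 → ξ₁ = 3.06 ξ₂.
Substitute: (2·3.06 + 1) ξ₂ = 232.4 → ξ₂ = 32.64 kmol/h, ξ₁ = 99.88 kmol/h.
Outlet amounts (n = n₀ + Σ ν·ξ):
  D: 305 − 2(99.88) − 1(32.64) = 72.59
  G: 0 + 2(99.88) = 199.8
  F: 0 + 1(32.64) = 32.64
  E: 0 + 1(32.64) = 32.64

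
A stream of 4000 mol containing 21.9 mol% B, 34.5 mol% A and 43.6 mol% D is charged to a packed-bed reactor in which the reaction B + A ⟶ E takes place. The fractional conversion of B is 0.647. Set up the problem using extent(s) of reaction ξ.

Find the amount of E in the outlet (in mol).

567 mol

B reacted = 0.647 × 876 = 566.8 mol; ν_B = −1, so ξ = 566.8/1 = 566.8 mol.
Outlet amounts (n = n₀ + ν ξ):
  B: 876 − 1(566.8) = 309.2
  A: 1380 − 1(566.8) = 813.2
  E: 0 + 1(566.8) = 566.8
  D: 1744 (inert)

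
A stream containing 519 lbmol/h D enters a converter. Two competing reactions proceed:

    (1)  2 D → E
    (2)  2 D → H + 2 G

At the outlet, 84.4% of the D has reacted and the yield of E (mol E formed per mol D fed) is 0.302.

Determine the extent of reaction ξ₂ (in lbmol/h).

Yield of E: 1ξ₁ / 519 = 0.302 → ξ₁ = 156.7 lbmol/h.
Conversion of D: 2ξ₁ + 2ξ₂ = 0.844 × 519 = 438 → ξ₂ = 62.28 lbmol/h.
Outlet amounts (n = n₀ + Σ ν·ξ):
  D: 519 − 2(156.7) − 2(62.28) = 80.96
  E: 0 + 1(156.7) = 156.7
  H: 0 + 1(62.28) = 62.28
  G: 0 + 2(62.28) = 124.6

ξ₂ = 62.3 lbmol/h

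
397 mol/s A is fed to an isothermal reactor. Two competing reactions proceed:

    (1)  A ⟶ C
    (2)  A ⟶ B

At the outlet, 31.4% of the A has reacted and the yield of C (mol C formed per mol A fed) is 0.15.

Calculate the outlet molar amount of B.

Yield of C: 1ξ₁ / 397 = 0.15 → ξ₁ = 59.55 mol/s.
Conversion of A: 1ξ₁ + 1ξ₂ = 0.314 × 397 = 124.7 → ξ₂ = 65.11 mol/s.
Outlet amounts (n = n₀ + Σ ν·ξ):
  A: 397 − 1(59.55) − 1(65.11) = 272.3
  C: 0 + 1(59.55) = 59.55
  B: 0 + 1(65.11) = 65.11

65.1 mol/s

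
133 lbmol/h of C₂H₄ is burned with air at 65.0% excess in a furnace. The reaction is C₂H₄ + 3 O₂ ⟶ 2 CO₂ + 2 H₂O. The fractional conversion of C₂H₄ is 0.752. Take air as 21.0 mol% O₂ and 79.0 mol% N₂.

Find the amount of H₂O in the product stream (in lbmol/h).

200 lbmol/h

Stoichiometric O₂ = 3 × 133 = 399 lbmol/h; O₂ fed = 399 × 1.650 = 658.3 lbmol/h.
N₂ fed = 658.3 × 79/21 = 2477 lbmol/h.
Fuel reacted = 0.752 × 133 → ξ = 100 lbmol/h.
Outlet (n = n₀ + ν ξ):
  C₂H₄: 133 − 1(100) = 32.98
  O₂: 658.3 − 3(100) = 358.3
  N₂: 2477 (inert)
  CO₂: 0 + 2(100) = 200
  H₂O: 0 + 2(100) = 200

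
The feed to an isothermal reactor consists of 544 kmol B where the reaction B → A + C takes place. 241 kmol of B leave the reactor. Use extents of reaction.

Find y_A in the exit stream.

For B: n = n₀ − 1ξ → 241 = 544 − 1ξ, giving ξ = 303 kmol.
Outlet amounts (n = n₀ + ν ξ):
  B: 544 − 1(303) = 241
  A: 0 + 1(303) = 303
  C: 0 + 1(303) = 303
Total out = 847 kmol; y_A = 303 / 847 = 0.3577.

0.358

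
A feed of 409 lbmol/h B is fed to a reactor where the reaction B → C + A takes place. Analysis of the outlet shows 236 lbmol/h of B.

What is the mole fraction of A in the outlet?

For B: n = n₀ − 1ξ → 236 = 409 − 1ξ, giving ξ = 173 lbmol/h.
Outlet amounts (n = n₀ + ν ξ):
  B: 409 − 1(173) = 236
  C: 0 + 1(173) = 173
  A: 0 + 1(173) = 173
Total out = 582 lbmol/h; y_A = 173 / 582 = 0.2973.

0.297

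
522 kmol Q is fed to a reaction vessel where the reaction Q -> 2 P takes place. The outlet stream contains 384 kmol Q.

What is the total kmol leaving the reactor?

For Q: n = n₀ − 1ξ → 384 = 522 − 1ξ, giving ξ = 138 kmol.
Outlet amounts (n = n₀ + ν ξ):
  Q: 522 − 1(138) = 384
  P: 0 + 2(138) = 276
Total out = 384 + 276 = 660 kmol.

660 kmol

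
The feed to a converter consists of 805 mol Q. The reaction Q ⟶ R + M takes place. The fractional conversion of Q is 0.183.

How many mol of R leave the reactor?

Q reacted = 0.183 × 805 = 147.3 mol; ν_Q = −1, so ξ = 147.3/1 = 147.3 mol.
Outlet amounts (n = n₀ + ν ξ):
  Q: 805 − 1(147.3) = 657.7
  R: 0 + 1(147.3) = 147.3
  M: 0 + 1(147.3) = 147.3

147 mol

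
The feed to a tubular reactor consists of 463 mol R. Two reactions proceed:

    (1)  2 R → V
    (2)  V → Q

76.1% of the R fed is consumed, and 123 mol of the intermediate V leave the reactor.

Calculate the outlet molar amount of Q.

Conversion of R: R consumed = 2ξ₁ = 0.761 × 463 → ξ₁ = 176.2 mol.
V balance: n_V = 0 + 1ξ₁ − 1ξ₂ = 123 → ξ₂ = (1·176.2 − 123)/1 = 53.17 mol.
Outlet amounts (n = n₀ + Σ ν·ξ):
  R: 463 − 2(176.2) = 110.7
  V: 0 + 1(176.2) − 1(53.17) = 123
  Q: 0 + 1(53.17) = 53.17

53.2 mol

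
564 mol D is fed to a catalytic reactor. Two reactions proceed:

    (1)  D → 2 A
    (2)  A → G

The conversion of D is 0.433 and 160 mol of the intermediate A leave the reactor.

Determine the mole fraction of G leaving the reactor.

Conversion of D: D consumed = 1ξ₁ = 0.433 × 564 → ξ₁ = 244.2 mol.
A balance: n_A = 0 + 2ξ₁ − 1ξ₂ = 160 → ξ₂ = (2·244.2 − 160)/1 = 328.4 mol.
Outlet amounts (n = n₀ + Σ ν·ξ):
  D: 564 − 1(244.2) = 319.8
  A: 0 + 2(244.2) − 1(328.4) = 160
  G: 0 + 1(328.4) = 328.4
Total out = 808.2 mol; y_G = 328.4 / 808.2 = 0.4064.

0.406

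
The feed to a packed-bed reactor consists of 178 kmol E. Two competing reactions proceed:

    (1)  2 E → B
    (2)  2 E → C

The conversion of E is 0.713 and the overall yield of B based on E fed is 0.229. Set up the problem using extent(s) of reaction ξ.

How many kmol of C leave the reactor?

22.7 kmol

Yield of B: 1ξ₁ / 178 = 0.229 → ξ₁ = 40.76 kmol.
Conversion of E: 2ξ₁ + 2ξ₂ = 0.713 × 178 = 126.9 → ξ₂ = 22.69 kmol.
Outlet amounts (n = n₀ + Σ ν·ξ):
  E: 178 − 2(40.76) − 2(22.69) = 51.09
  B: 0 + 1(40.76) = 40.76
  C: 0 + 1(22.69) = 22.69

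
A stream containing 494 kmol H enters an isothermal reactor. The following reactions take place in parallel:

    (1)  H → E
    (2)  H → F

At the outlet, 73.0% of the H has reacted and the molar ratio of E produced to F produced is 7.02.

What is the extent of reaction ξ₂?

ξ₂ = 45 kmol

Conversion of H: H consumed = 0.73 × 494 = 360.6 kmol = 1ξ₁ + 1ξ₂.
Selectivity: 1ξ₁ / (1ξ₂) = 7.02 → ξ₁ = 7.02 ξ₂.
Substitute: (1·7.02 + 1) ξ₂ = 360.6 → ξ₂ = 44.97 kmol, ξ₁ = 315.7 kmol.
Outlet amounts (n = n₀ + Σ ν·ξ):
  H: 494 − 1(315.7) − 1(44.97) = 133.4
  E: 0 + 1(315.7) = 315.7
  F: 0 + 1(44.97) = 44.97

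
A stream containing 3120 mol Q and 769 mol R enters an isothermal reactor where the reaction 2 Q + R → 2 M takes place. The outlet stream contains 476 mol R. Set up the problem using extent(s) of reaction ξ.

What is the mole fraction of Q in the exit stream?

0.705

For R: n = n₀ − 1ξ → 476 = 769 − 1ξ, giving ξ = 293 mol.
Outlet amounts (n = n₀ + ν ξ):
  Q: 3120 − 2(293) = 2534
  R: 769 − 1(293) = 476
  M: 0 + 2(293) = 586
Total out = 3596 mol; y_Q = 2534 / 3596 = 0.7047.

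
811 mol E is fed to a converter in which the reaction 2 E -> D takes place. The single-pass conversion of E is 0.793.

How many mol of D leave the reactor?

322 mol

E reacted = 0.793 × 811 = 643.1 mol; ν_E = −2, so ξ = 643.1/2 = 321.6 mol.
Outlet amounts (n = n₀ + ν ξ):
  E: 811 − 2(321.6) = 167.9
  D: 0 + 1(321.6) = 321.6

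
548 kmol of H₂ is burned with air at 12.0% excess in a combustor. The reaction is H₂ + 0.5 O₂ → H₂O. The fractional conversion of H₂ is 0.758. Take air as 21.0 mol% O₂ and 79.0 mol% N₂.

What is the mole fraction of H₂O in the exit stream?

Stoichiometric O₂ = 0.5 × 548 = 274 kmol; O₂ fed = 274 × 1.120 = 306.9 kmol.
N₂ fed = 306.9 × 79/21 = 1154 kmol.
Fuel reacted = 0.758 × 548 → ξ = 415.4 kmol.
Outlet (n = n₀ + ν ξ):
  H₂: 548 − 1(415.4) = 132.6
  O₂: 306.9 − 0.5(415.4) = 99.19
  N₂: 1154 (inert)
  H₂O: 0 + 1(415.4) = 415.4
Total out = 1802 kmol; y_H₂O = 415.4 / 1802 = 0.2306.

0.231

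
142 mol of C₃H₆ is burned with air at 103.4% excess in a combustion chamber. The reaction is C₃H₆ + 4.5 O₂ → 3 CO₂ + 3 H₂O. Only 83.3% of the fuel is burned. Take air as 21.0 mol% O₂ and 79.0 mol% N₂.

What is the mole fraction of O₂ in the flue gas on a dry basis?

Stoichiometric O₂ = 4.5 × 142 = 639 mol; O₂ fed = 639 × 2.034 = 1300 mol.
N₂ fed = 1300 × 79/21 = 4889 mol.
Fuel reacted = 0.833 × 142 → ξ = 118.3 mol.
Outlet (n = n₀ + ν ξ):
  C₃H₆: 142 − 1(118.3) = 23.71
  O₂: 1300 − 4.5(118.3) = 767.4
  N₂: 4889 (inert)
  CO₂: 0 + 3(118.3) = 354.9
  H₂O: 0 + 3(118.3) = 354.9
Dry total = 6035 mol; y_O₂ (dry) = 767.4 / 6035 = 0.1272.

0.127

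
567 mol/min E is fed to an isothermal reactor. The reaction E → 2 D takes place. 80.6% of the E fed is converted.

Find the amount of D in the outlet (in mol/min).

E reacted = 0.806 × 567 = 457 mol/min; ν_E = −1, so ξ = 457/1 = 457 mol/min.
Outlet amounts (n = n₀ + ν ξ):
  E: 567 − 1(457) = 110
  D: 0 + 2(457) = 914

914 mol/min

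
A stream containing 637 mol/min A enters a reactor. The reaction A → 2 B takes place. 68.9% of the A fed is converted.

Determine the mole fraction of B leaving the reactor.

0.816

A reacted = 0.689 × 637 = 438.9 mol/min; ν_A = −1, so ξ = 438.9/1 = 438.9 mol/min.
Outlet amounts (n = n₀ + ν ξ):
  A: 637 − 1(438.9) = 198.1
  B: 0 + 2(438.9) = 877.8
Total out = 1076 mol/min; y_B = 877.8 / 1076 = 0.8159.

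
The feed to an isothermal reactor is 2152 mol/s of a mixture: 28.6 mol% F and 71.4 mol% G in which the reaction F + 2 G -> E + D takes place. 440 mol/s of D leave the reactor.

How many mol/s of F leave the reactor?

For D: n = n₀ + 1ξ → 440 = 0 + 1ξ, giving ξ = 440 mol/s.
Outlet amounts (n = n₀ + ν ξ):
  F: 615.5 − 1(440) = 175.5
  G: 1537 − 2(440) = 656.5
  E: 0 + 1(440) = 440
  D: 0 + 1(440) = 440

175 mol/s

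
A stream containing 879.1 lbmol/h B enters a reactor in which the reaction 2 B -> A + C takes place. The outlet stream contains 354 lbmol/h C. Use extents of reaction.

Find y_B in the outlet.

0.195

For C: n = n₀ + 1ξ → 354 = 0 + 1ξ, giving ξ = 354 lbmol/h.
Outlet amounts (n = n₀ + ν ξ):
  B: 879.1 − 2(354) = 171.1
  A: 0 + 1(354) = 354
  C: 0 + 1(354) = 354
Total out = 879.1 lbmol/h; y_B = 171.1 / 879.1 = 0.1946.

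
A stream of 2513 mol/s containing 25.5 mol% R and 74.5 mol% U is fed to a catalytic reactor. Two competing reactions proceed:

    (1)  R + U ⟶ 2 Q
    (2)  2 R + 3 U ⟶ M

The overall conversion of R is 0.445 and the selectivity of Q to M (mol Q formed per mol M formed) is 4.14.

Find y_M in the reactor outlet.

0.0314

Conversion of R: R consumed = 0.445 × 640.8 = 285.2 mol/s = 1ξ₁ + 2ξ₂.
Selectivity: 2ξ₁ / (1ξ₂) = 4.14 → ξ₁ = 2.07 ξ₂.
Substitute: (1·2.07 + 2) ξ₂ = 285.2 → ξ₂ = 70.06 mol/s, ξ₁ = 145 mol/s.
Outlet amounts (n = n₀ + Σ ν·ξ):
  R: 640.8 − 1(145) − 2(70.06) = 355.7
  U: 1872 − 1(145) − 3(70.06) = 1517
  Q: 0 + 2(145) = 290.1
  M: 0 + 1(70.06) = 70.06
Total out = 2233 mol/s; y_M = 70.06 / 2233 = 0.03138.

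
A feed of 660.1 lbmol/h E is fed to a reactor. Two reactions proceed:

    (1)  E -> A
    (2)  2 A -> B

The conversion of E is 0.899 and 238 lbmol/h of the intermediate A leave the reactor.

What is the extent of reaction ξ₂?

Conversion of E: E consumed = 1ξ₁ = 0.899 × 660.1 → ξ₁ = 593.4 lbmol/h.
A balance: n_A = 0 + 1ξ₁ − 2ξ₂ = 238 → ξ₂ = (1·593.4 − 238)/2 = 177.7 lbmol/h.
Outlet amounts (n = n₀ + Σ ν·ξ):
  E: 660.1 − 1(593.4) = 66.67
  A: 0 + 1(593.4) − 2(177.7) = 238
  B: 0 + 1(177.7) = 177.7

ξ₂ = 178 lbmol/h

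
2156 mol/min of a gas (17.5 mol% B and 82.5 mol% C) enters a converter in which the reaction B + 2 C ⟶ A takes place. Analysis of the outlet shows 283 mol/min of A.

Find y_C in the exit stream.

0.763

For A: n = n₀ + 1ξ → 283 = 0 + 1ξ, giving ξ = 283 mol/min.
Outlet amounts (n = n₀ + ν ξ):
  B: 377.3 − 1(283) = 94.3
  C: 1779 − 2(283) = 1213
  A: 0 + 1(283) = 283
Total out = 1590 mol/min; y_C = 1213 / 1590 = 0.7627.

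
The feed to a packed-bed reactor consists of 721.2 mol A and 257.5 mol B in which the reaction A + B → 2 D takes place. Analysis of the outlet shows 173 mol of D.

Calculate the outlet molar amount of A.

For D: n = n₀ + 2ξ → 173 = 0 + 2ξ, giving ξ = 86.5 mol.
Outlet amounts (n = n₀ + ν ξ):
  A: 721.2 − 1(86.5) = 634.7
  B: 257.5 − 1(86.5) = 171
  D: 0 + 2(86.5) = 173

635 mol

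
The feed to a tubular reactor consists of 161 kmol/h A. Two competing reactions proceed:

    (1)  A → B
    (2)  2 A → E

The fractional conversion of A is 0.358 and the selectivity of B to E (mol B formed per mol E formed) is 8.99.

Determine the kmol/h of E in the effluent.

Conversion of A: A consumed = 0.358 × 161 = 57.64 kmol/h = 1ξ₁ + 2ξ₂.
Selectivity: 1ξ₁ / (1ξ₂) = 8.99 → ξ₁ = 8.99 ξ₂.
Substitute: (1·8.99 + 2) ξ₂ = 57.64 → ξ₂ = 5.245 kmol/h, ξ₁ = 47.15 kmol/h.
Outlet amounts (n = n₀ + Σ ν·ξ):
  A: 161 − 1(47.15) − 2(5.245) = 103.4
  B: 0 + 1(47.15) = 47.15
  E: 0 + 1(5.245) = 5.245

5.24 kmol/h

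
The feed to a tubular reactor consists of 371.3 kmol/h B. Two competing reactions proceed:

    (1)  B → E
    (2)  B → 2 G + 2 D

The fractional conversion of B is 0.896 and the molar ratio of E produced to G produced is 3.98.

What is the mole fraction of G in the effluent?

Conversion of B: B consumed = 0.896 × 371.3 = 332.7 kmol/h = 1ξ₁ + 1ξ₂.
Selectivity: 1ξ₁ / (2ξ₂) = 3.98 → ξ₁ = 7.96 ξ₂.
Substitute: (1·7.96 + 1) ξ₂ = 332.7 → ξ₂ = 37.13 kmol/h, ξ₁ = 295.6 kmol/h.
Outlet amounts (n = n₀ + Σ ν·ξ):
  B: 371.3 − 1(295.6) − 1(37.13) = 38.62
  E: 0 + 1(295.6) = 295.6
  G: 0 + 2(37.13) = 74.26
  D: 0 + 2(37.13) = 74.26
Total out = 482.7 kmol/h; y_G = 74.26 / 482.7 = 0.1538.

0.154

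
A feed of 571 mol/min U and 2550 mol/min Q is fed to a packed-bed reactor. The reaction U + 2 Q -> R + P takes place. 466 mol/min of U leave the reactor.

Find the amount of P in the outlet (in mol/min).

For U: n = n₀ − 1ξ → 466 = 571 − 1ξ, giving ξ = 105 mol/min.
Outlet amounts (n = n₀ + ν ξ):
  U: 571 − 1(105) = 466
  Q: 2550 − 2(105) = 2340
  R: 0 + 1(105) = 105
  P: 0 + 1(105) = 105

105 mol/min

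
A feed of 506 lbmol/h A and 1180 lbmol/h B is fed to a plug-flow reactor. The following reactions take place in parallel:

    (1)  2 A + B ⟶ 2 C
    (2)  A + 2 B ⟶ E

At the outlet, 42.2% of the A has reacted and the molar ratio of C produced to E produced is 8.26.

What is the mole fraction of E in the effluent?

0.0149

Conversion of A: A consumed = 0.422 × 506 = 213.5 lbmol/h = 2ξ₁ + 1ξ₂.
Selectivity: 2ξ₁ / (1ξ₂) = 8.26 → ξ₁ = 4.13 ξ₂.
Substitute: (2·4.13 + 1) ξ₂ = 213.5 → ξ₂ = 23.06 lbmol/h, ξ₁ = 95.24 lbmol/h.
Outlet amounts (n = n₀ + Σ ν·ξ):
  A: 506 − 2(95.24) − 1(23.06) = 292.5
  B: 1180 − 1(95.24) − 2(23.06) = 1039
  C: 0 + 2(95.24) = 190.5
  E: 0 + 1(23.06) = 23.06
Total out = 1545 lbmol/h; y_E = 23.06 / 1545 = 0.01493.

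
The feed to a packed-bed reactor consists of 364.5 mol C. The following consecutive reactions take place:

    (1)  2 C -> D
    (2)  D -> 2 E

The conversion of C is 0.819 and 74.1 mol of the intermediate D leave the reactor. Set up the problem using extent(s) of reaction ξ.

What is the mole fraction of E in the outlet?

Conversion of C: C consumed = 2ξ₁ = 0.819 × 364.5 → ξ₁ = 149.3 mol.
D balance: n_D = 0 + 1ξ₁ − 1ξ₂ = 74.1 → ξ₂ = (1·149.3 − 74.1)/1 = 75.16 mol.
Outlet amounts (n = n₀ + Σ ν·ξ):
  C: 364.5 − 2(149.3) = 65.97
  D: 0 + 1(149.3) − 1(75.16) = 74.1
  E: 0 + 2(75.16) = 150.3
Total out = 290.4 mol; y_E = 150.3 / 290.4 = 0.5176.

0.518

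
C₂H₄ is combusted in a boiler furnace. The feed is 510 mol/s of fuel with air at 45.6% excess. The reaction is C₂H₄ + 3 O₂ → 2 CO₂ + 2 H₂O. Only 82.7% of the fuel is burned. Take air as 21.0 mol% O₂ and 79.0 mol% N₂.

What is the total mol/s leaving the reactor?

Stoichiometric O₂ = 3 × 510 = 1530 mol/s; O₂ fed = 1530 × 1.456 = 2228 mol/s.
N₂ fed = 2228 × 79/21 = 8380 mol/s.
Fuel reacted = 0.827 × 510 → ξ = 421.8 mol/s.
Outlet (n = n₀ + ν ξ):
  C₂H₄: 510 − 1(421.8) = 88.23
  O₂: 2228 − 3(421.8) = 962.4
  N₂: 8380 (inert)
  CO₂: 0 + 2(421.8) = 843.5
  H₂O: 0 + 2(421.8) = 843.5
Total out = 88.23 + 962.4 + 8380 + 843.5 + 843.5 = 11120 mol/s.

11100 mol/s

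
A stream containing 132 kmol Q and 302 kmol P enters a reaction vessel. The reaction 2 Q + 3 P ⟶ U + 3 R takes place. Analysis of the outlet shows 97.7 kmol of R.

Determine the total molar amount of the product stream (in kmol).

For R: n = n₀ + 3ξ → 97.7 = 0 + 3ξ, giving ξ = 32.57 kmol.
Outlet amounts (n = n₀ + ν ξ):
  Q: 132 − 2(32.57) = 66.87
  P: 302 − 3(32.57) = 204.3
  U: 0 + 1(32.57) = 32.57
  R: 0 + 3(32.57) = 97.7
Total out = 66.87 + 204.3 + 32.57 + 97.7 = 401.4 kmol.

401 kmol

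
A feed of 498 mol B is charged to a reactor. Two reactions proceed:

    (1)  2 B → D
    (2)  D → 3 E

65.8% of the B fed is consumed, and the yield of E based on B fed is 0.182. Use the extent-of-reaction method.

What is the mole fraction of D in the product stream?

Conversion of B: B consumed = 2ξ₁ = 0.658 × 498 → ξ₁ = 163.8 mol.
Yield of E: 3ξ₂ / 498 = 0.182 → ξ₂ = 30.21 mol.
Outlet amounts (n = n₀ + Σ ν·ξ):
  B: 498 − 2(163.8) = 170.3
  D: 0 + 1(163.8) − 1(30.21) = 133.6
  E: 0 + 3(30.21) = 90.64
Total out = 394.6 mol; y_D = 133.6 / 394.6 = 0.3387.

0.339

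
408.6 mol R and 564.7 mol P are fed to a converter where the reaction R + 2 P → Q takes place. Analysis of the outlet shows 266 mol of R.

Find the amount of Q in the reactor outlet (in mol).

143 mol

For R: n = n₀ − 1ξ → 266 = 408.6 − 1ξ, giving ξ = 142.6 mol.
Outlet amounts (n = n₀ + ν ξ):
  R: 408.6 − 1(142.6) = 266
  P: 564.7 − 2(142.6) = 279.5
  Q: 0 + 1(142.6) = 142.6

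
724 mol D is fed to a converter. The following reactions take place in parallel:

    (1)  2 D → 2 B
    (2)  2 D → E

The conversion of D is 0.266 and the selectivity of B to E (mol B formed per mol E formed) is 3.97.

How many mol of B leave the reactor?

Conversion of D: D consumed = 0.266 × 724 = 192.6 mol = 2ξ₁ + 2ξ₂.
Selectivity: 2ξ₁ / (1ξ₂) = 3.97 → ξ₁ = 1.985 ξ₂.
Substitute: (2·1.985 + 2) ξ₂ = 192.6 → ξ₂ = 32.26 mol, ξ₁ = 64.03 mol.
Outlet amounts (n = n₀ + Σ ν·ξ):
  D: 724 − 2(64.03) − 2(32.26) = 531.4
  B: 0 + 2(64.03) = 128.1
  E: 0 + 1(32.26) = 32.26

128 mol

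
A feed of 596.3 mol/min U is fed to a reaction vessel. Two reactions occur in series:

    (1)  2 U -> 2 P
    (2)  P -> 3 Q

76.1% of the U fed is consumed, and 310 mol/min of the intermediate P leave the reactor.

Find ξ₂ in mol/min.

ξ₂ = 144 mol/min

Conversion of U: U consumed = 2ξ₁ = 0.761 × 596.3 → ξ₁ = 226.9 mol/min.
P balance: n_P = 0 + 2ξ₁ − 1ξ₂ = 310 → ξ₂ = (2·226.9 − 310)/1 = 143.8 mol/min.
Outlet amounts (n = n₀ + Σ ν·ξ):
  U: 596.3 − 2(226.9) = 142.5
  P: 0 + 2(226.9) − 1(143.8) = 310
  Q: 0 + 3(143.8) = 431.4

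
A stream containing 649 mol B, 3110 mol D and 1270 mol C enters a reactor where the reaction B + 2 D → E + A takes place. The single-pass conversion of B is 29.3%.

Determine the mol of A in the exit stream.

B reacted = 0.293 × 649 = 190.2 mol; ν_B = −1, so ξ = 190.2/1 = 190.2 mol.
Outlet amounts (n = n₀ + ν ξ):
  B: 649 − 1(190.2) = 458.8
  D: 3110 − 2(190.2) = 2730
  E: 0 + 1(190.2) = 190.2
  A: 0 + 1(190.2) = 190.2
  C: 1270 (inert)

190 mol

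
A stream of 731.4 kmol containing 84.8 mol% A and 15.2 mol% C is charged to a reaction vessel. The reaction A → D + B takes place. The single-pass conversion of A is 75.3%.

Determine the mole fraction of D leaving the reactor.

A reacted = 0.753 × 620.2 = 467 kmol; ν_A = −1, so ξ = 467/1 = 467 kmol.
Outlet amounts (n = n₀ + ν ξ):
  A: 620.2 − 1(467) = 153.2
  D: 0 + 1(467) = 467
  B: 0 + 1(467) = 467
  C: 111.2 (inert)
Total out = 1198 kmol; y_D = 467 / 1198 = 0.3897.

0.39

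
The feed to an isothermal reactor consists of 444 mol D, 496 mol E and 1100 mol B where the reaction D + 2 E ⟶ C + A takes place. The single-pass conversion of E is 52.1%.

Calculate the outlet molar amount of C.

129 mol

E reacted = 0.521 × 496 = 258.4 mol; ν_E = −2, so ξ = 258.4/2 = 129.2 mol.
Outlet amounts (n = n₀ + ν ξ):
  D: 444 − 1(129.2) = 314.8
  E: 496 − 2(129.2) = 237.6
  C: 0 + 1(129.2) = 129.2
  A: 0 + 1(129.2) = 129.2
  B: 1100 (inert)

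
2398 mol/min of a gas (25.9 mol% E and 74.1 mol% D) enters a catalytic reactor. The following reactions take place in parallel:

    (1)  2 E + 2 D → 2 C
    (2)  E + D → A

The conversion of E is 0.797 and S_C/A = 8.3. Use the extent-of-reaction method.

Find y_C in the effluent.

0.232

Conversion of E: E consumed = 0.797 × 621.1 = 495 mol/min = 2ξ₁ + 1ξ₂.
Selectivity: 2ξ₁ / (1ξ₂) = 8.3 → ξ₁ = 4.15 ξ₂.
Substitute: (2·4.15 + 1) ξ₂ = 495 → ξ₂ = 53.23 mol/min, ξ₁ = 220.9 mol/min.
Outlet amounts (n = n₀ + Σ ν·ξ):
  E: 621.1 − 2(220.9) − 1(53.23) = 126.1
  D: 1777 − 2(220.9) − 1(53.23) = 1282
  C: 0 + 2(220.9) = 441.8
  A: 0 + 1(53.23) = 53.23
Total out = 1903 mol/min; y_C = 441.8 / 1903 = 0.2321.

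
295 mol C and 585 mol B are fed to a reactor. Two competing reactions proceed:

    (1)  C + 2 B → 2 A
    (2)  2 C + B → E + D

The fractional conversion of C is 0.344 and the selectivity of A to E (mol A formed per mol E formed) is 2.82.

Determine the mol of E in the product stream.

Conversion of C: C consumed = 0.344 × 295 = 101.5 mol = 1ξ₁ + 2ξ₂.
Selectivity: 2ξ₁ / (1ξ₂) = 2.82 → ξ₁ = 1.41 ξ₂.
Substitute: (1·1.41 + 2) ξ₂ = 101.5 → ξ₂ = 29.76 mol, ξ₁ = 41.96 mol.
Outlet amounts (n = n₀ + Σ ν·ξ):
  C: 295 − 1(41.96) − 2(29.76) = 193.5
  B: 585 − 2(41.96) − 1(29.76) = 471.3
  A: 0 + 2(41.96) = 83.92
  E: 0 + 1(29.76) = 29.76
  D: 0 + 1(29.76) = 29.76

29.8 mol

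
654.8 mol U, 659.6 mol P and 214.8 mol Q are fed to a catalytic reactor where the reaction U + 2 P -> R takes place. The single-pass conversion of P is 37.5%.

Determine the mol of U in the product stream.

P reacted = 0.375 × 659.6 = 247.4 mol; ν_P = −2, so ξ = 247.4/2 = 123.7 mol.
Outlet amounts (n = n₀ + ν ξ):
  U: 654.8 − 1(123.7) = 531.1
  P: 659.6 − 2(123.7) = 412.2
  R: 0 + 1(123.7) = 123.7
  Q: 214.8 (inert)

531 mol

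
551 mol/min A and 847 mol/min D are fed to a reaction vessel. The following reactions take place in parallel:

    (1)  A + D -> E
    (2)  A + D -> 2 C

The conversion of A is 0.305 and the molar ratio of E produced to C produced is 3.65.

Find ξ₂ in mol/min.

Conversion of A: A consumed = 0.305 × 551 = 168.1 mol/min = 1ξ₁ + 1ξ₂.
Selectivity: 1ξ₁ / (2ξ₂) = 3.65 → ξ₁ = 7.3 ξ₂.
Substitute: (1·7.3 + 1) ξ₂ = 168.1 → ξ₂ = 20.25 mol/min, ξ₁ = 147.8 mol/min.
Outlet amounts (n = n₀ + Σ ν·ξ):
  A: 551 − 1(147.8) − 1(20.25) = 382.9
  D: 847 − 1(147.8) − 1(20.25) = 678.9
  E: 0 + 1(147.8) = 147.8
  C: 0 + 2(20.25) = 40.5

ξ₂ = 20.2 mol/min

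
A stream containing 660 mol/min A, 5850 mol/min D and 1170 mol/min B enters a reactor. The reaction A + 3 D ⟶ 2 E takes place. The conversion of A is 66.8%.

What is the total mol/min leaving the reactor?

6800 mol/min

A reacted = 0.668 × 660 = 440.9 mol/min; ν_A = −1, so ξ = 440.9/1 = 440.9 mol/min.
Outlet amounts (n = n₀ + ν ξ):
  A: 660 − 1(440.9) = 219.1
  D: 5850 − 3(440.9) = 4527
  E: 0 + 2(440.9) = 881.8
  B: 1170 (inert)
Total out = 219.1 + 4527 + 881.8 + 1170 = 6798 mol/min.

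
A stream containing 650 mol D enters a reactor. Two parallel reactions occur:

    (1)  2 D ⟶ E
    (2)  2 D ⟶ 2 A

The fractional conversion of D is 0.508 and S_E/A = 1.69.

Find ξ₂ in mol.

ξ₂ = 37.7 mol

Conversion of D: D consumed = 0.508 × 650 = 330.2 mol = 2ξ₁ + 2ξ₂.
Selectivity: 1ξ₁ / (2ξ₂) = 1.69 → ξ₁ = 3.38 ξ₂.
Substitute: (2·3.38 + 2) ξ₂ = 330.2 → ξ₂ = 37.69 mol, ξ₁ = 127.4 mol.
Outlet amounts (n = n₀ + Σ ν·ξ):
  D: 650 − 2(127.4) − 2(37.69) = 319.8
  E: 0 + 1(127.4) = 127.4
  A: 0 + 2(37.69) = 75.39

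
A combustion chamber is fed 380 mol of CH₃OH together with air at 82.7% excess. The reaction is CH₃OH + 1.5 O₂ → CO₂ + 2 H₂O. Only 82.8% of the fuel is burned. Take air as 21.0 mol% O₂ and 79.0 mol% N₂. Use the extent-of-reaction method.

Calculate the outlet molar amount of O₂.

Stoichiometric O₂ = 1.5 × 380 = 570 mol; O₂ fed = 570 × 1.827 = 1041 mol.
N₂ fed = 1041 × 79/21 = 3918 mol.
Fuel reacted = 0.828 × 380 → ξ = 314.6 mol.
Outlet (n = n₀ + ν ξ):
  CH₃OH: 380 − 1(314.6) = 65.36
  O₂: 1041 − 1.5(314.6) = 569.4
  N₂: 3918 (inert)
  CO₂: 0 + 1(314.6) = 314.6
  H₂O: 0 + 2(314.6) = 629.3

569 mol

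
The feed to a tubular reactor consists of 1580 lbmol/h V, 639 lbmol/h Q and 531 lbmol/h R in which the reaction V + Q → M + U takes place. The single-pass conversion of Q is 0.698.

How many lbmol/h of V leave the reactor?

1130 lbmol/h

Q reacted = 0.698 × 639 = 446 lbmol/h; ν_Q = −1, so ξ = 446/1 = 446 lbmol/h.
Outlet amounts (n = n₀ + ν ξ):
  V: 1580 − 1(446) = 1134
  Q: 639 − 1(446) = 193
  M: 0 + 1(446) = 446
  U: 0 + 1(446) = 446
  R: 531 (inert)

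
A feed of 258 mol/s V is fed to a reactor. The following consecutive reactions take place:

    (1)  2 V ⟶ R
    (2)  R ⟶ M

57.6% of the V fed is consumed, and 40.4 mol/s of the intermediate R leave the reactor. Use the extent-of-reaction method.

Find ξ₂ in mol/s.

ξ₂ = 33.9 mol/s

Conversion of V: V consumed = 2ξ₁ = 0.576 × 258 → ξ₁ = 74.3 mol/s.
R balance: n_R = 0 + 1ξ₁ − 1ξ₂ = 40.4 → ξ₂ = (1·74.3 − 40.4)/1 = 33.9 mol/s.
Outlet amounts (n = n₀ + Σ ν·ξ):
  V: 258 − 2(74.3) = 109.4
  R: 0 + 1(74.3) − 1(33.9) = 40.4
  M: 0 + 1(33.9) = 33.9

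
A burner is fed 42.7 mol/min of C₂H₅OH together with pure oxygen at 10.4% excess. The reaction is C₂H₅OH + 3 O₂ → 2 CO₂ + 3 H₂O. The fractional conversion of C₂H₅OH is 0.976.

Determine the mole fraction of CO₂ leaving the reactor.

0.369

Stoichiometric O₂ = 3 × 42.7 = 128.1 mol/min; O₂ fed = 128.1 × 1.104 = 141.4 mol/min.
Fuel reacted = 0.976 × 42.7 → ξ = 41.68 mol/min.
Outlet (n = n₀ + ν ξ):
  C₂H₅OH: 42.7 − 1(41.68) = 1.025
  O₂: 141.4 − 3(41.68) = 16.4
  CO₂: 0 + 2(41.68) = 83.35
  H₂O: 0 + 3(41.68) = 125
Total out = 225.8 mol/min; y_CO₂ = 83.35 / 225.8 = 0.3691.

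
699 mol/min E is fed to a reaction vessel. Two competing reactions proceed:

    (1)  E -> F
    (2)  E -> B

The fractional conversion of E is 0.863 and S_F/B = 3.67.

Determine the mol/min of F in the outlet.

Conversion of E: E consumed = 0.863 × 699 = 603.2 mol/min = 1ξ₁ + 1ξ₂.
Selectivity: 1ξ₁ / (1ξ₂) = 3.67 → ξ₁ = 3.67 ξ₂.
Substitute: (1·3.67 + 1) ξ₂ = 603.2 → ξ₂ = 129.2 mol/min, ξ₁ = 474.1 mol/min.
Outlet amounts (n = n₀ + Σ ν·ξ):
  E: 699 − 1(474.1) − 1(129.2) = 95.76
  F: 0 + 1(474.1) = 474.1
  B: 0 + 1(129.2) = 129.2

474 mol/min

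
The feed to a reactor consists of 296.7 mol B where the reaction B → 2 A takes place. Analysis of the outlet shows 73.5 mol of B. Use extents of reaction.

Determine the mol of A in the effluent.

446 mol

For B: n = n₀ − 1ξ → 73.5 = 296.7 − 1ξ, giving ξ = 223.2 mol.
Outlet amounts (n = n₀ + ν ξ):
  B: 296.7 − 1(223.2) = 73.5
  A: 0 + 2(223.2) = 446.4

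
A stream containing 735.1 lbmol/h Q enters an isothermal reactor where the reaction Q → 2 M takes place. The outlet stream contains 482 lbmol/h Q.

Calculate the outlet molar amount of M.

506 lbmol/h

For Q: n = n₀ − 1ξ → 482 = 735.1 − 1ξ, giving ξ = 253.1 lbmol/h.
Outlet amounts (n = n₀ + ν ξ):
  Q: 735.1 − 1(253.1) = 482
  M: 0 + 2(253.1) = 506.2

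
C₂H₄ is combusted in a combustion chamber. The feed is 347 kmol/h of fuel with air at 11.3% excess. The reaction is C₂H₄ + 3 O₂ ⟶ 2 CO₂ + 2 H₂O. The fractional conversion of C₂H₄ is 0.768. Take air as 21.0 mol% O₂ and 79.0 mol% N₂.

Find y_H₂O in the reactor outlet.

Stoichiometric O₂ = 3 × 347 = 1041 kmol/h; O₂ fed = 1041 × 1.113 = 1159 kmol/h.
N₂ fed = 1159 × 79/21 = 4359 kmol/h.
Fuel reacted = 0.768 × 347 → ξ = 266.5 kmol/h.
Outlet (n = n₀ + ν ξ):
  C₂H₄: 347 − 1(266.5) = 80.5
  O₂: 1159 − 3(266.5) = 359.1
  N₂: 4359 (inert)
  CO₂: 0 + 2(266.5) = 533
  H₂O: 0 + 2(266.5) = 533
Total out = 5864 kmol/h; y_H₂O = 533 / 5864 = 0.09089.

0.0909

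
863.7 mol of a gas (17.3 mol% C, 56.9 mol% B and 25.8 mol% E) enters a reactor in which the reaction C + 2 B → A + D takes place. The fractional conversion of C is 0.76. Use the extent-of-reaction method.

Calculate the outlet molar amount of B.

264 mol

C reacted = 0.76 × 149.4 = 113.6 mol; ν_C = −1, so ξ = 113.6/1 = 113.6 mol.
Outlet amounts (n = n₀ + ν ξ):
  C: 149.4 − 1(113.6) = 35.86
  B: 491.4 − 2(113.6) = 264.3
  A: 0 + 1(113.6) = 113.6
  D: 0 + 1(113.6) = 113.6
  E: 222.8 (inert)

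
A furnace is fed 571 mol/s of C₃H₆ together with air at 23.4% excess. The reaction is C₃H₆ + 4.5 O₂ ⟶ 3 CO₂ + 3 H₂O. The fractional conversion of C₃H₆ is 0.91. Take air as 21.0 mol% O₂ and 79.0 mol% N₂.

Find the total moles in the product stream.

15900 mol/s

Stoichiometric O₂ = 4.5 × 571 = 2570 mol/s; O₂ fed = 2570 × 1.234 = 3171 mol/s.
N₂ fed = 3171 × 79/21 = 11930 mol/s.
Fuel reacted = 0.91 × 571 → ξ = 519.6 mol/s.
Outlet (n = n₀ + ν ξ):
  C₃H₆: 571 − 1(519.6) = 51.39
  O₂: 3171 − 4.5(519.6) = 832.5
  N₂: 11930 (inert)
  CO₂: 0 + 3(519.6) = 1559
  H₂O: 0 + 3(519.6) = 1559
Total out = 51.39 + 832.5 + 11930 + 1559 + 1559 = 15930 mol/s.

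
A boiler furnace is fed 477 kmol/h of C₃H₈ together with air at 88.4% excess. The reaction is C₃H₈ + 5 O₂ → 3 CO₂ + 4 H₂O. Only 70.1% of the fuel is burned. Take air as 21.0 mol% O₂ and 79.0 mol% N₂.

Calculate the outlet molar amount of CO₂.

1000 kmol/h

Stoichiometric O₂ = 5 × 477 = 2385 kmol/h; O₂ fed = 2385 × 1.884 = 4493 kmol/h.
N₂ fed = 4493 × 79/21 = 16900 kmol/h.
Fuel reacted = 0.701 × 477 → ξ = 334.4 kmol/h.
Outlet (n = n₀ + ν ξ):
  C₃H₈: 477 − 1(334.4) = 142.6
  O₂: 4493 − 5(334.4) = 2821
  N₂: 16900 (inert)
  CO₂: 0 + 3(334.4) = 1003
  H₂O: 0 + 4(334.4) = 1338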